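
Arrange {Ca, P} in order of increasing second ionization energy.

Ca < P

After 1 electron has been removed, what remains? Ca⁺ still has 1 valence electron; P⁺ still has 4 valence electrons.
All are still removing valence electrons, so compare the +1 ions as you would atoms: IE_2 generally rises across a period (higher Z_eff) and falls down a group (larger shell), subject to the usual subshell exceptions.
Valence configurations: Ca⁺ [Ar]4s¹, P⁺ [Ne]3s²3p².
Approximate IE_2 values (kJ/mol): Ca 1145, P 1907.
So the second ionization energies run Ca < P.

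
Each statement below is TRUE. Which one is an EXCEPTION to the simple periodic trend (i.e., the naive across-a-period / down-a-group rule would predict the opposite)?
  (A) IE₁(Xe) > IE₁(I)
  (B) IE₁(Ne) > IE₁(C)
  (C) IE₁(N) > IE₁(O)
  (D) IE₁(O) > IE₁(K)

(C)

The general trend: IE₁ increases across a period and decreases down a group.
(A) Xe (period 5, group 18) vs I (period 5, group 17): the stated order agrees with the simple trend.
(B) Ne (period 2, group 18) vs C (period 2, group 14): the stated order agrees with the simple trend.
(C) N (period 2, group 15) vs O (period 2, group 16): the stated order contradicts the simple trend.
(D) O (period 2, group 16) vs K (period 4, group 1): the stated order agrees with the simple trend.
The exception is (C): pairing an electron in O's 2p⁴ costs repulsion energy, so O ionizes more easily than half-filled N (2p³).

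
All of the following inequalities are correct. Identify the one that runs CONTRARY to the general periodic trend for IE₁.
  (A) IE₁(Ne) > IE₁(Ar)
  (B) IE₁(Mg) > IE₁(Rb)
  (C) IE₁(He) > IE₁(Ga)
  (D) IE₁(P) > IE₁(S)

(D)

The general trend: IE₁ increases across a period and decreases down a group.
(A) Ne (period 2, group 18) vs Ar (period 3, group 18): the stated order agrees with the simple trend.
(B) Mg (period 3, group 2) vs Rb (period 5, group 1): the stated order agrees with the simple trend.
(C) He (period 1, group 18) vs Ga (period 4, group 13): the stated order agrees with the simple trend.
(D) P (period 3, group 15) vs S (period 3, group 16): the stated order contradicts the simple trend.
The exception is (D): S (3p⁴) ionizes more easily than half-filled P (3p³) because the paired 3p electron in S is pushed out by e⁻–e⁻ repulsion.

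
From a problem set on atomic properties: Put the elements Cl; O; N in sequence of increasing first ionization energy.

Cl < O < N

N is in period 2, group 15; O is in period 2, group 16; Cl is in period 3, group 17.
Removing the outermost electron gets harder across a period and easier down a group.
These span different periods and groups, so the two trends combine.
O > Cl: period and group pull opposite ways; the down-group shift dominates (1314 vs 1251 kJ/mol).
N > O: this pair runs against the simple trend — see the exception note.
Note the exception: N has a higher first ionization energy than O, contrary to the simple trend — pairing an electron in O's 2p⁴ costs repulsion energy, so O ionizes more easily than half-filled N (2p³).
Tabulated first ionization energy (kJ/mol): N 1402, O 1314, Cl 1251.
So from lowest to highest: Cl < O < N.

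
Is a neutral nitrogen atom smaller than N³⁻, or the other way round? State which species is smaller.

Forming N³⁻ adds 3 electrons to N. More electron–electron repulsion in the same shell, with unchanged nuclear charge, lets the cloud expand.
An anion is larger than its parent atom: N³⁻ > N.

N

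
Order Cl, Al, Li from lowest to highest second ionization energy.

Al < Cl < Li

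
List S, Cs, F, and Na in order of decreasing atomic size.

Cs, Na, S, F

F is in period 2, group 17; Na is in period 3, group 1; S is in period 3, group 16; Cs is in period 6, group 1.
Atomic radius shrinks across a period as nuclear charge pulls the same shell inward, and grows down a group as new shells are added.
These span different periods and groups, so the two trends combine.
S > F: relative to F, both the across-period and down-group shifts push S's atomic radius up.
Na > S: both are in period 3; the period trend gives Na the larger value.
Cs > Na: they share group 1; the group trend gives Cs the larger value.
For reference (pm): F 64, Na 155, S 103, Cs 232.
So from largest to smallest: Cs > Na > S > F.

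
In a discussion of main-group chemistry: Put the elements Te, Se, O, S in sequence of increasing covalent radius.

Radius decreases left→right (rising Z_eff, same n) and increases top→bottom (higher n).
All are in group 16, so atomic radius increases down the group.
So from smallest to largest: O < S < Se < Te.

O, S, Se, Te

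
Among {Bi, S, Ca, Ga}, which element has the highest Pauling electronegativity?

S is in period 3, group 16; Ca is in period 4, group 2; Ga is in period 4, group 13; Bi is in period 6, group 15.
Electronegativity increases across a period and decreases down a group, tracking effective nuclear charge and atomic size.
Here both period and group differ, so the two effects have to be weighed against each other.
Ga > Ca: Ga lies to the right of Ca in period 4, so the across-period effect alone puts Ga higher.
Bi > Ga: period and group pull opposite ways; the across-period shift dominates (2.02 vs 1.81).
S > Bi: both effects reinforce here, so S is clearly the higher of the two.
Approximate values (Pauling): S 2.58, Ca 1.00, Ga 1.81, Bi 2.02.
The highest Pauling electronegativity among these belongs to S.

S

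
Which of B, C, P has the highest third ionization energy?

C

IE_3 is the cost of taking one more electron from the +2 cation: B²⁺ still has 1 valence electron; C²⁺ still has 2 valence electrons; P²⁺ still has 3 valence electrons.
All are still removing valence electrons, so compare the +2 ions as you would atoms: IE_3 generally rises across a period (higher Z_eff) and falls down a group (larger shell), subject to the usual subshell exceptions.
Valence configurations: B²⁺ [He]2s¹, C²⁺ [He]2s², P²⁺ [Ne]3s²3p¹.
Tabulated IE_3 (kJ/mol): B 3660, C 4620, P 2914.
Overall IE_3 order: P < B < C.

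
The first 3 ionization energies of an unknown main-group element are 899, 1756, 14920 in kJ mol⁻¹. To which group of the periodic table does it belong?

Group 2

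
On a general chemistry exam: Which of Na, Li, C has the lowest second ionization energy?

C

After 1 electron has been removed, what remains? Na⁺ is the bare [Ne] core; Li⁺ is the bare [He] core; C⁺ still has 3 valence electrons.
Breaking into a closed-shell core is much more expensive than removing a leftover valence electron — Na and Li have the largest IE_2 here.
Approximate IE_2 values (kJ/mol): Na 4562, Li 7298, C 2353.
So the second ionization energies run C < Na < Li.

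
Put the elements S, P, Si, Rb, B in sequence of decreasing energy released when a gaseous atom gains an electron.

S, Si, P, Rb, B

B is in period 2, group 13; Si is in period 3, group 14; P is in period 3, group 15; S is in period 3, group 16; Rb is in period 5, group 1.
Adding an electron releases more energy for atoms nearer the top right (short of the noble gases).
Here both period and group differ, so the two effects have to be weighed against each other.
Rb > B: this pair runs against the simple trend — see the exception note.
P > Rb: both effects reinforce here, so P is clearly the higher of the two.
Si > P: this pair runs against the simple trend — see the exception note.
S > Si: S lies to the right of Si in period 3, so the across-period effect alone puts S higher.
Note the exception: Rb has a higher electron affinity than B, contrary to the simple trend — B's ns²np¹ configuration gives only a small electron affinity — the sparsely filled np subshell binds an added electron weakly.
Note the exception: Si has a higher electron affinity than P, contrary to the simple trend — adding an electron to P's half-filled 3p³ is unfavourable, so Si (3p²) has the more exothermic EA.
Tabulated electron affinity (kJ/mol): B 27, Si 134, P 72, S 200, Rb 47.
So from highest to lowest: S > Si > P > Rb > B.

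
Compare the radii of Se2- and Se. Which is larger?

Se2-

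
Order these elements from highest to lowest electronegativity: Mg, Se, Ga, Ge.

Se > Ge > Ga > Mg

Mg is in period 3, group 2; Ga is in period 4, group 13; Ge is in period 4, group 14; Se is in period 4, group 16.
Smaller atoms with higher effective nuclear charge are more electronegative.
Here both period and group differ, so the two effects have to be weighed against each other.
Ga > Mg: the two effects oppose for this pair; the across-period effect wins (1.81 vs 1.31).
Ge > Ga: Ge lies to the right of Ga in period 4, so the across-period effect alone puts Ge higher.
Se > Ge: Se lies to the right of Ge in period 4, so the across-period effect alone puts Se higher.
Approximate values (Pauling): Mg 1.31, Ga 1.81, Ge 2.01, Se 2.55.
So from highest to lowest: Se > Ge > Ga > Mg.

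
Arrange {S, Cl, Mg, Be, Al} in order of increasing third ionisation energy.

The third ionization energy removes an electron from the +2 ion. For each element: S²⁺ still has 4 valence electrons; Cl²⁺ still has 5 valence electrons; Mg²⁺ is the bare [Ne] core; Be²⁺ is the bare [He] core; Al²⁺ still has 1 valence electron.
Pulling an electron out of a noble-gas core costs far more than removing a remaining valence electron, so Mg and Be sit at the high end of IE_3.
Valence configurations: S²⁺ [Ne]3s²3p², Cl²⁺ [Ne]3s²3p³, Al²⁺ [Ne]3s¹.
Tabulated IE_3 (kJ/mol): S 3357, Cl 3822, Mg 7733, Be 14849, Al 2745.
So the third ionization energies run Al < S < Cl < Mg < Be.

Al < S < Cl < Mg < Be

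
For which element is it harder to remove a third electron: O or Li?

Li

After 2 electrons have been removed, what remains? O²⁺ still has 4 valence electrons; Li²⁺ is already 1 electron into the core.
Pulling an electron out of a noble-gas core costs far more than removing a remaining valence electron, so Li sits at the high end of IE_3.
The numbers (kJ/mol): O 5300, Li 11815.
So the third ionization energies run O < Li.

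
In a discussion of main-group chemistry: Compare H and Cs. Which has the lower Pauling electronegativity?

Cs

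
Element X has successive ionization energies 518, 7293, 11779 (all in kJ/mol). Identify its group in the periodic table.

Look for the largest jump between consecutive ionization energies: IE2/IE1 ≈ 14.1, far larger than any earlier ratio.
That jump marks the point where a core electron is being removed. So the atom has 1 valence electron.
A main-group element with 1 valence electron is in group 1.

Group 1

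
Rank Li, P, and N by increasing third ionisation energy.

After 2 electrons have been removed, what remains? Li²⁺ is already 1 electron into the core; P²⁺ still has 3 valence electrons; N²⁺ still has 3 valence electrons.
Breaking into a closed-shell core is much more expensive than removing a leftover valence electron — Li has the largest IE_3 here.
Valence configurations: P²⁺ [Ne]3s²3p¹, N²⁺ [He]2s²2p¹.
Approximate IE_3 values (kJ/mol): Li 11815, P 2914, N 4578.
So the third ionization energies run P < N < Li.

P, N, Li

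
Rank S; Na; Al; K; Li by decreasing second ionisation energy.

Li, Na, K, S, Al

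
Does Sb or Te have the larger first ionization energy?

First ionization energy rises across a period (greater Z_eff holds electrons more tightly) and falls down a group (valence electrons are farther from the nucleus).
All lie in period 5, so first ionization energy increases left to right.
So Te has the larger first ionization energy (Te > Sb).

Te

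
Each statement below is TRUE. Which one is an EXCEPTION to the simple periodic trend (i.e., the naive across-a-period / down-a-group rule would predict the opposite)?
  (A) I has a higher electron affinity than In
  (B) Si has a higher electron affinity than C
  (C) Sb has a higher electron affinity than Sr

(B)

The general trend: electron affinity increases across a period and decreases down a group.
(A) I (period 5, group 17) vs In (period 5, group 13): the stated order agrees with the simple trend.
(B) Si (period 3, group 14) vs C (period 2, group 14): the stated order contradicts the simple trend.
(C) Sb (period 5, group 15) vs Sr (period 5, group 2): the stated order agrees with the simple trend.
The exception is (B): Si's larger, more diffuse 3p orbitals accept an added electron slightly more readily than C's compact 2p.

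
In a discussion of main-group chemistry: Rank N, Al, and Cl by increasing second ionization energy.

Al < Cl < N

The second ionization energy removes an electron from the +1 ion. For each element: N⁺ still has 4 valence electrons; Al⁺ still has 2 valence electrons; Cl⁺ still has 6 valence electrons.
All are still removing valence electrons, so compare the +1 ions as you would atoms: IE_2 generally rises across a period (higher Z_eff) and falls down a group (larger shell), subject to the usual subshell exceptions.
Valence configurations: N⁺ [He]2s²2p², Al⁺ [Ne]3s², Cl⁺ [Ne]3s²3p⁴.
Approximate IE_2 values (kJ/mol): N 2856, Al 1817, Cl 2298.
Overall IE_2 order: Al < Cl < N.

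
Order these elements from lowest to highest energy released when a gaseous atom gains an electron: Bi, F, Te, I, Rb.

Rb < Bi < Te < I < F

F is in period 2, group 17; Rb is in period 5, group 1; Te is in period 5, group 16; I is in period 5, group 17; Bi is in period 6, group 15.
Atoms with high Z_eff and room in the valence shell (especially the halogens) have the most exothermic electron affinities.
Here both period and group differ, so the two effects have to be weighed against each other.
Bi > Rb: period and group pull opposite ways; the across-period shift dominates (91 vs 47 kJ/mol).
Te > Bi: relative to Bi, both the across-period and down-group shifts push Te's electron affinity up.
I > Te: I lies to the right of Te in period 5, so the across-period effect alone puts I higher.
F > I: F sits above I in group 17, so the down-group effect alone puts F higher.
For reference (kJ/mol): F 328, Rb 47, Te 190, I 295, Bi 91.
So from lowest to highest: Rb < Bi < Te < I < F.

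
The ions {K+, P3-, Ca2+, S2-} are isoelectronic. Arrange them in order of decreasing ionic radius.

P3- > S2- > K+ > Ca2+

All of these have 18 electrons, so size is governed by nuclear charge alone: the more protons, the stronger the pull on the same electron cloud, and the smaller the ion.
Nuclear charges: Ca2+ (Z=20), K+ (Z=19), S2- (Z=16), P3- (Z=15).
Largest to smallest: P3- > S2- > K+ > Ca2+.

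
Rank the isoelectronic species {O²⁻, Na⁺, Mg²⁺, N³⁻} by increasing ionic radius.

Mg²⁺ < Na⁺ < O²⁻ < N³⁻

All of these have 10 electrons, so size is governed by nuclear charge alone: the more protons, the stronger the pull on the same electron cloud, and the smaller the ion.
Nuclear charges: Mg²⁺ (Z=12), Na⁺ (Z=11), O²⁻ (Z=8), N³⁻ (Z=7).
Smallest to largest: Mg²⁺ < Na⁺ < O²⁻ < N³⁻.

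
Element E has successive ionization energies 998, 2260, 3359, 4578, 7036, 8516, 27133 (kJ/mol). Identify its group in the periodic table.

Group 16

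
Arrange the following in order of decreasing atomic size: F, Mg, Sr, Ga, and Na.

F is in period 2, group 17; Na is in period 3, group 1; Mg is in period 3, group 2; Ga is in period 4, group 13; Sr is in period 5, group 2.
Radius decreases left→right (rising Z_eff, same n) and increases top→bottom (higher n).
These span different periods and groups, so the two trends combine.
Ga > F: relative to F, both the across-period and down-group shifts push Ga's atomic radius up.
Mg > Ga: the two effects oppose for this pair; the across-period effect wins (139 vs 124 pm).
Na > Mg: Na lies to the left of Mg in period 3, so the across-period effect alone puts Na larger.
Sr > Na: period and group pull opposite ways; the down-group shift dominates (185 vs 155 pm).
For reference (pm): F 64, Na 155, Mg 139, Ga 124, Sr 185.
So from largest to smallest: Sr > Na > Mg > Ga > F.

Sr > Na > Mg > Ga > F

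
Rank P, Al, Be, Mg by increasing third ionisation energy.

Al < P < Mg < Be

Consider each +2 ion: P²⁺ still has 3 valence electrons; Al²⁺ still has 1 valence electron; Be²⁺ is the bare [He] core; Mg²⁺ is the bare [Ne] core.
Core electrons are held far more tightly than valence electrons, so Mg and Be top the IE_3 order.
Valence configurations: P²⁺ [Ne]3s²3p¹, Al²⁺ [Ne]3s¹.
The numbers (kJ/mol): P 2914, Al 2745, Be 14849, Mg 7733.
So the third ionization energies run Al < P < Mg < Be.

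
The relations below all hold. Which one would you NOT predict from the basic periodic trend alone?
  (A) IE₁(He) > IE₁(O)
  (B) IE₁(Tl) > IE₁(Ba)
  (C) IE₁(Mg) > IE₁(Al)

(C)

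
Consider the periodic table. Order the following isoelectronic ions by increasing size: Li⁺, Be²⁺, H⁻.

Be²⁺ < Li⁺ < H⁻

All of these have 2 electrons, so size is governed by nuclear charge alone: the more protons, the stronger the pull on the same electron cloud, and the smaller the ion.
Nuclear charges: Be²⁺ (Z=4), Li⁺ (Z=3), H⁻ (Z=1).
Smallest to largest: Be²⁺ < Li⁺ < H⁻.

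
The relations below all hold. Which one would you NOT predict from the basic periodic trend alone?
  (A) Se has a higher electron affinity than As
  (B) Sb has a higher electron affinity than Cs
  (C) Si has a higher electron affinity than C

The general trend: electron affinity increases across a period and decreases down a group.
(A) Se (period 4, group 16) vs As (period 4, group 15): the stated order agrees with the simple trend.
(B) Sb (period 5, group 15) vs Cs (period 6, group 1): the stated order agrees with the simple trend.
(C) Si (period 3, group 14) vs C (period 2, group 14): the stated order contradicts the simple trend.
The exception is (C): Si's larger, more diffuse 3p orbitals accept an added electron slightly more readily than C's compact 2p.

(C)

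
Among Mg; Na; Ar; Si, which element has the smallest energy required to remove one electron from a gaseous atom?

Na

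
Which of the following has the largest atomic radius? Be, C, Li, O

Li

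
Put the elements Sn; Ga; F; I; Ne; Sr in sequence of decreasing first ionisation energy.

IE₁ increases left→right with effective nuclear charge and decreases top→bottom as the valence shell moves farther out.
Neither a single period nor a single group — weigh both effects.
Ga > Sr: both effects reinforce here, so Ga is clearly the higher of the two.
Sn > Ga: period and group pull opposite ways; the across-period shift dominates (709 vs 579 kJ/mol).
I > Sn: both are in period 5; the period trend gives I the larger value.
F > I: F sits above I in group 17, so the down-group effect alone puts F higher.
Ne > F: Ne lies to the right of F in period 2, so the across-period effect alone puts Ne higher.
Tabulated first ionization energy (kJ/mol): F 1681, Ne 2081, Ga 579, Sr 550, Sn 709, I 1008.
So from highest to lowest: Ne > F > I > Sn > Ga > Sr.

Ne, F, I, Sn, Ga, Sr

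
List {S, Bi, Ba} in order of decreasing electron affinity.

S > Bi > Ba

Electron affinity generally becomes more exothermic across a period toward the halogens and less exothermic down a group.
Here both period and group differ, so the two effects have to be weighed against each other.
Bi > Ba: Bi lies to the right of Ba in period 6, so the across-period effect alone puts Bi higher.
S > Bi: relative to Bi, both the across-period and down-group shifts push S's electron affinity up.
Approximate values (kJ/mol): S 200, Ba 14, Bi 91.
So from highest to lowest: S > Bi > Ba.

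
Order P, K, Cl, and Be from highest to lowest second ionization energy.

IE_2 is the cost of taking one more electron from the +1 cation: P⁺ still has 4 valence electrons; K⁺ is the bare [Ar] core; Cl⁺ still has 6 valence electrons; Be⁺ still has 1 valence electron.
Core electrons are held far more tightly than valence electrons, so K tops the IE_2 order.
Valence configurations: P⁺ [Ne]3s²3p², Cl⁺ [Ne]3s²3p⁴, Be⁺ [He]2s¹.
Approximate IE_2 values (kJ/mol): P 1907, K 3052, Cl 2298, Be 1757.
Overall IE_2 order: Be < P < Cl < K.

K, Cl, P, Be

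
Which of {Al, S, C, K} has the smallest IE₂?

IE_2 is the cost of taking one more electron from the +1 cation: Al⁺ still has 2 valence electrons; S⁺ still has 5 valence electrons; C⁺ still has 3 valence electrons; K⁺ is the bare [Ar] core.
Pulling an electron out of a noble-gas core costs far more than removing a remaining valence electron, so K sits at the high end of IE_2.
Valence configurations: Al⁺ [Ne]3s², S⁺ [Ne]3s²3p³, C⁺ [He]2s²2p¹.
The numbers (kJ/mol): Al 1817, S 2252, C 2353, K 3052.
So the second ionization energies run Al < S < C < K.

Al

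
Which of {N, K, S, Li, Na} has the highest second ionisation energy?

Li

Consider each +1 ion: N⁺ still has 4 valence electrons; K⁺ is the bare [Ar] core; S⁺ still has 5 valence electrons; Li⁺ is the bare [He] core; Na⁺ is the bare [Ne] core.
Pulling an electron out of a noble-gas core costs far more than removing a remaining valence electron, so K, Na and Li sit at the high end of IE_2.
Valence configurations: N⁺ [He]2s²2p², S⁺ [Ne]3s²3p³.
The numbers (kJ/mol): N 2856, K 3052, S 2252, Li 7298, Na 4562.
Hence IE_2: S < N < K < Na < Li.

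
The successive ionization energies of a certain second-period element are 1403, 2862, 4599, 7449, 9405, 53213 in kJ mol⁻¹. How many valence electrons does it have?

5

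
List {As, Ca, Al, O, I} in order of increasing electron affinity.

Ca, Al, As, O, I

O is in period 2, group 16; Al is in period 3, group 13; Ca is in period 4, group 2; As is in period 4, group 15; I is in period 5, group 17.
EA tends to increase across a period and decrease down a group, though the pattern is less regular than for IE or radius.
Here both period and group differ, so the two effects have to be weighed against each other.
Al > Ca: both effects reinforce here, so Al is clearly the higher of the two.
As > Al: the two effects oppose for this pair; the across-period effect wins (78 vs 42 kJ/mol).
O > As: relative to As, both the across-period and down-group shifts push O's electron affinity up.
I > O: period and group pull opposite ways; the across-period shift dominates (295 vs 141 kJ/mol).
Tabulated electron affinity (kJ/mol): O 141, Al 42, Ca 2, As 78, I 295.
So from lowest to highest: Ca < Al < As < O < I.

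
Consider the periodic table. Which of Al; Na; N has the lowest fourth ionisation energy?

N

The fourth ionization energy removes an electron from the +3 ion. For each element: Al³⁺ is the bare [Ne] core; Na³⁺ is already 2 electrons into the core; N³⁺ still has 2 valence electrons.
Breaking into a closed-shell core is much more expensive than removing a leftover valence electron — Na and Al have the largest IE_4 here.
Approximate IE_4 values (kJ/mol): Al 11577, Na 9543, N 7475.
Putting it together, IE_4: N < Na < Al.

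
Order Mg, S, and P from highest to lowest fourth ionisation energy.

Mg > P > S

The fourth ionization energy removes an electron from the +3 ion. For each element: Mg³⁺ is already 1 electron into the core; S³⁺ still has 3 valence electrons; P³⁺ still has 2 valence electrons.
Core electrons are held far more tightly than valence electrons, so Mg tops the IE_4 order.
Valence configurations: S³⁺ [Ne]3s²3p¹, P³⁺ [Ne]3s².
S³⁺ loses a lone 3p electron whereas P³⁺ must break into a filled 3s² pair, so IE_4(P) > IE_4(S) even though S has the higher nuclear charge.
Tabulated IE_4 (kJ/mol): Mg 10543, S 4556, P 4964.
Hence IE_4: S < P < Mg.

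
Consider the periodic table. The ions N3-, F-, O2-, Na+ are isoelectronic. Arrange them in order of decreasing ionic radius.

All of these have 10 electrons, so size is governed by nuclear charge alone: the more protons, the stronger the pull on the same electron cloud, and the smaller the ion.
Nuclear charges: Na+ (Z=11), F- (Z=9), O2- (Z=8), N3- (Z=7).
Largest to smallest: N3- > O2- > F- > Na+.

N3- > O2- > F- > Na+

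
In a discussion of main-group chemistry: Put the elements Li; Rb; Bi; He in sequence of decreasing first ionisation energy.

He is in period 1, group 18; Li is in period 2, group 1; Rb is in period 5, group 1; Bi is in period 6, group 15.
First ionization energy rises across a period (greater Z_eff holds electrons more tightly) and falls down a group (valence electrons are farther from the nucleus).
These span different periods and groups, so the two trends combine.
Li > Rb: Li sits above Rb in group 1, so the down-group effect alone puts Li higher.
Bi > Li: the two effects oppose for this pair; the across-period effect wins (703 vs 520 kJ/mol).
He > Bi: both effects reinforce here, so He is clearly the higher of the two.
Approximate values (kJ/mol): He 2372, Li 520, Rb 403, Bi 703.
So from highest to lowest: He > Bi > Li > Rb.

He > Bi > Li > Rb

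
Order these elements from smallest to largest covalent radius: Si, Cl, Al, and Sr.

Cl < Si < Al < Sr

Al is in period 3, group 13; Si is in period 3, group 14; Cl is in period 3, group 17; Sr is in period 5, group 2.
Moving right in a period, electrons are added to the same shell under a stronger nuclear pull, so atoms get smaller; moving down, a new shell is opened and atoms get larger.
These span different periods and groups, so the two trends combine.
Si > Cl: both are in period 3; the period trend gives Si the larger value.
Al > Si: both are in period 3; the period trend gives Al the larger value.
Sr > Al: both effects reinforce here, so Sr is clearly the larger of the two.
Approximate values (pm): Al 126, Si 116, Cl 99, Sr 185.
So from smallest to largest: Cl < Si < Al < Sr.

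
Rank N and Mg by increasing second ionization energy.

Mg < N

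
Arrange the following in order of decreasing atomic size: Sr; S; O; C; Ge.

Atomic radius shrinks across a period as nuclear charge pulls the same shell inward, and grows down a group as new shells are added.
These span different periods and groups, so the two trends combine.
C > O: C lies to the left of O in period 2, so the across-period effect alone puts C larger.
S > C: the two effects oppose for this pair; the down-group effect wins (103 vs 75 pm).
Ge > S: both effects reinforce here, so Ge is clearly the larger of the two.
Sr > Ge: relative to Ge, both the across-period and down-group shifts push Sr's atomic radius up.
Tabulated atomic radius (pm): C 75, O 63, S 103, Ge 121, Sr 185.
So from largest to smallest: Sr > Ge > S > C > O.

Sr > Ge > S > C > O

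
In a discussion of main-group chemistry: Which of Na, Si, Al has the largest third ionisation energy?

Na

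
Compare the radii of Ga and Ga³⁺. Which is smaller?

Forming Ga³⁺ removes 3 electrons from Ga. Fewer electrons for the same nuclear charge means less shielding and a higher Z_eff on the remaining electrons, and for main-group metals the entire outer shell is lost.
A cation is smaller than its parent atom: Ga³⁺ < Ga.

Ga³⁺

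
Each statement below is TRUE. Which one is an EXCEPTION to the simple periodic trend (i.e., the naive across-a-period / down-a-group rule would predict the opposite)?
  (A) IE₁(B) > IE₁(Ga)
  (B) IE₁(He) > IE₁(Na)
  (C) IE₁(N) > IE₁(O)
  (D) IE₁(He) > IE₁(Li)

The general trend: first ionisation energy increases across a period and decreases down a group.
(A) B (period 2, group 13) vs Ga (period 4, group 13): the stated order agrees with the simple trend.
(B) He (period 1, group 18) vs Na (period 3, group 1): the stated order agrees with the simple trend.
(C) N (period 2, group 15) vs O (period 2, group 16): the stated order contradicts the simple trend.
(D) He (period 1, group 18) vs Li (period 2, group 1): the stated order agrees with the simple trend.
The exception is (C): pairing an electron in O's 2p⁴ costs repulsion energy, so O ionizes more easily than half-filled N (2p³).

(C)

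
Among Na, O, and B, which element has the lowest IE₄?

O

The fourth ionization energy removes an electron from the +3 ion. For each element: Na³⁺ is already 2 electrons into the core; O³⁺ still has 3 valence electrons; B³⁺ is the bare [He] core.
Core electrons are held far more tightly than valence electrons, so Na and B top the IE_4 order.
Tabulated IE_4 (kJ/mol): Na 9543, O 7469, B 25026.
So the fourth ionization energies run O < Na < B.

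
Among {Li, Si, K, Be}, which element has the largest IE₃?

Be

Consider each +2 ion: Li²⁺ is already 1 electron into the core; Si²⁺ still has 2 valence electrons; K²⁺ is already 1 electron into the core; Be²⁺ is the bare [He] core.
Breaking into a closed-shell core is much more expensive than removing a leftover valence electron — K, Li and Be have the largest IE_3 here.
Approximate IE_3 values (kJ/mol): Li 11815, Si 3232, K 4420, Be 14849.
So the third ionization energies run Si < K < Li < Be.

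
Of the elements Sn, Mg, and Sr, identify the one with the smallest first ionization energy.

Sr

Across a period the outer electron is held more tightly (higher IE₁); down a group it sits in a higher shell, more shielded, and comes off more easily.
Here both period and group differ, so the two effects have to be weighed against each other.
Sn > Sr: Sn lies to the right of Sr in period 5, so the across-period effect alone puts Sn higher.
Mg > Sn: the two effects oppose for this pair; the down-group effect wins (738 vs 709 kJ/mol).
Tabulated first ionization energy (kJ/mol): Mg 738, Sr 550, Sn 709.
The smallest first ionization energy among these belongs to Sr.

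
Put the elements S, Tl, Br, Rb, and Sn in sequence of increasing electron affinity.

Tl < Rb < Sn < S < Br

S is in period 3, group 16; Br is in period 4, group 17; Rb is in period 5, group 1; Sn is in period 5, group 14; Tl is in period 6, group 13.
Atoms with high Z_eff and room in the valence shell (especially the halogens) have the most exothermic electron affinities.
These span different periods and groups, so the two trends combine.
Rb > Tl: the two effects oppose for this pair; the down-group effect wins (47 vs 19 kJ/mol).
Sn > Rb: both are in period 5; the period trend gives Sn the larger value.
S > Sn: both effects reinforce here, so S is clearly the higher of the two.
Br > S: the two effects oppose for this pair; the across-period effect wins (325 vs 200 kJ/mol).
Tabulated electron affinity (kJ/mol): S 200, Br 325, Rb 47, Sn 107, Tl 19.
So from lowest to highest: Tl < Rb < Sn < S < Br.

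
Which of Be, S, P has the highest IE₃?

The third ionization energy removes an electron from the +2 ion. For each element: Be²⁺ is the bare [He] core; S²⁺ still has 4 valence electrons; P²⁺ still has 3 valence electrons.
Breaking into a closed-shell core is much more expensive than removing a leftover valence electron — Be has the largest IE_3 here.
Valence configurations: S²⁺ [Ne]3s²3p², P²⁺ [Ne]3s²3p¹.
The numbers (kJ/mol): Be 14849, S 3357, P 2914.
Putting it together, IE_3: P < S < Be.

Be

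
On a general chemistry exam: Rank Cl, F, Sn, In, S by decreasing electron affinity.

Cl > F > S > Sn > In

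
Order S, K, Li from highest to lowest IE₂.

Consider each +1 ion: S⁺ still has 5 valence electrons; K⁺ is the bare [Ar] core; Li⁺ is the bare [He] core.
Core electrons are held far more tightly than valence electrons, so K and Li top the IE_2 order.
The numbers (kJ/mol): S 2252, K 3052, Li 7298.
Putting it together, IE_2: S < K < Li.

Li > K > S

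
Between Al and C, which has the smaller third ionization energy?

After 2 electrons have been removed, what remains? Al²⁺ still has 1 valence electron; C²⁺ still has 2 valence electrons.
All are still removing valence electrons, so compare the +2 ions as you would atoms: IE_3 generally rises across a period (higher Z_eff) and falls down a group (larger shell), subject to the usual subshell exceptions.
Valence configurations: Al²⁺ [Ne]3s¹, C²⁺ [He]2s².
Tabulated IE_3 (kJ/mol): Al 2745, C 4620.
Overall IE_3 order: Al < C.

Al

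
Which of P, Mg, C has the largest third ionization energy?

Mg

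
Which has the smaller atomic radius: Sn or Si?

Si is in period 3, group 14; Sn is in period 5, group 14.
Across a period the added protons contract the valence shell; down a group each new principal shell makes the atom larger.
All are in group 14, so atomic radius increases down the group.
So Si has the smaller atomic radius (Si < Sn).

Si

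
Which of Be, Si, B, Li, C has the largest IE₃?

Be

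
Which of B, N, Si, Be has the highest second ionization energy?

IE_2 is the cost of taking one more electron from the +1 cation: B⁺ still has 2 valence electrons; N⁺ still has 4 valence electrons; Si⁺ still has 3 valence electrons; Be⁺ still has 1 valence electron.
All are still removing valence electrons, so compare the +1 ions as you would atoms: IE_2 generally rises across a period (higher Z_eff) and falls down a group (larger shell), subject to the usual subshell exceptions.
Valence configurations: B⁺ [He]2s², N⁺ [He]2s²2p², Si⁺ [Ne]3s²3p¹, Be⁺ [He]2s¹.
Approximate IE_2 values (kJ/mol): B 2427, N 2856, Si 1577, Be 1757.
So the second ionization energies run Si < Be < B < N.

N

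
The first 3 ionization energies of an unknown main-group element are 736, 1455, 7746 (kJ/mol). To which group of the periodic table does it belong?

Look for the largest jump between consecutive ionization energies: IE3/IE2 ≈ 5.3, far larger than any earlier ratio.
That jump marks the point where a core electron is being removed. So the atom has 2 valence electrons.
A main-group element with 2 valence electrons is in group 2.

Group 2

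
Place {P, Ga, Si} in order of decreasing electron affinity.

Si > P > Ga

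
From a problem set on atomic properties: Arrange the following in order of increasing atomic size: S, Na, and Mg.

S < Mg < Na

Na is in period 3, group 1; Mg is in period 3, group 2; S is in period 3, group 16.
Atomic radius shrinks across a period as nuclear charge pulls the same shell inward, and grows down a group as new shells are added.
All lie in period 3, so atomic radius increases right to left.
So from smallest to largest: S < Mg < Na.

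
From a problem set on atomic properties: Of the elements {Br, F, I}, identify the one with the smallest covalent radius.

Radius decreases left→right (rising Z_eff, same n) and increases top→bottom (higher n).
All are in group 17, so atomic radius increases down the group.
The smallest covalent radius among these belongs to F.

F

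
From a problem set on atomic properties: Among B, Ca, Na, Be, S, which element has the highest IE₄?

After 3 electrons have been removed, what remains? B³⁺ is the bare [He] core; Ca³⁺ is already 1 electron into the core; Na³⁺ is already 2 electrons into the core; Be³⁺ is already 1 electron into the core; S³⁺ still has 3 valence electrons.
Breaking into a closed-shell core is much more expensive than removing a leftover valence electron — Ca, Na, Be and B have the largest IE_4 here.
Tabulated IE_4 (kJ/mol): B 25026, Ca 6491, Na 9543, Be 21007, S 4556.
Overall IE_4 order: S < Ca < Na < Be < B.

B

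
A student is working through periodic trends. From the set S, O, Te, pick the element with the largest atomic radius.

Te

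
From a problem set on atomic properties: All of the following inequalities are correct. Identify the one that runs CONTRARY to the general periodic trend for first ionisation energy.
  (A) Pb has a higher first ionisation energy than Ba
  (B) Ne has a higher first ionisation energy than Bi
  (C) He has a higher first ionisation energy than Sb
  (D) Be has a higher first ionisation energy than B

(D)

The general trend: first ionisation energy increases across a period and decreases down a group.
(A) Pb (period 6, group 14) vs Ba (period 6, group 2): the stated order agrees with the simple trend.
(B) Ne (period 2, group 18) vs Bi (period 6, group 15): the stated order agrees with the simple trend.
(C) He (period 1, group 18) vs Sb (period 5, group 15): the stated order agrees with the simple trend.
(D) Be (period 2, group 2) vs B (period 2, group 13): the stated order contradicts the simple trend.
The exception is (D): removing B's lone 2p electron is easier than breaking Be's filled 2s².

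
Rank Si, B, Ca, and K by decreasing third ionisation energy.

Ca > K > B > Si

The third ionization energy removes an electron from the +2 ion. For each element: Si²⁺ still has 2 valence electrons; B²⁺ still has 1 valence electron; Ca²⁺ is the bare [Ar] core; K²⁺ is already 1 electron into the core.
Core electrons are held far more tightly than valence electrons, so K and Ca top the IE_3 order.
Valence configurations: Si²⁺ [Ne]3s², B²⁺ [He]2s¹.
Tabulated IE_3 (kJ/mol): Si 3232, B 3660, Ca 4912, K 4420.
Hence IE_3: Si < B < K < Ca.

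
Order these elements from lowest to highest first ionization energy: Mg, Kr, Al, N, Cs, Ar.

Cs < Al < Mg < Kr < N < Ar

N is in period 2, group 15; Mg is in period 3, group 2; Al is in period 3, group 13; Ar is in period 3, group 18; Kr is in period 4, group 18; Cs is in period 6, group 1.
Across a period the outer electron is held more tightly (higher IE₁); down a group it sits in a higher shell, more shielded, and comes off more easily.
Neither a single period nor a single group — weigh both effects.
Al > Cs: both effects reinforce here, so Al is clearly the higher of the two.
Mg > Al: this pair runs against the simple trend — see the exception note.
Kr > Mg: period and group pull opposite ways; the across-period shift dominates (1351 vs 738 kJ/mol).
N > Kr: period and group pull opposite ways; the down-group shift dominates (1402 vs 1351 kJ/mol).
Ar > N: period and group pull opposite ways; the across-period shift dominates (1521 vs 1402 kJ/mol).
Note the exception: Mg has a higher first ionization energy than Al, contrary to the simple trend — Al's single 3p electron is easier to remove than one from Mg's filled 3s².
Tabulated first ionization energy (kJ/mol): N 1402, Mg 738, Al 578, Ar 1521, Kr 1351, Cs 376.
So from lowest to highest: Cs < Al < Mg < Kr < N < Ar.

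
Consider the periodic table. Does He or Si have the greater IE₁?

Across a period the outer electron is held more tightly (higher IE₁); down a group it sits in a higher shell, more shielded, and comes off more easily.
Neither a single period nor a single group — weigh both effects.
He > Si: both effects reinforce here, so He is clearly the higher of the two.
Tabulated first ionization energy (kJ/mol): He 2372, Si 786.
So He has the greater IE₁ (He > Si).

He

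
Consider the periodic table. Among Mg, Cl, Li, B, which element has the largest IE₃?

Li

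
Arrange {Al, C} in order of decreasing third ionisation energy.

After 2 electrons have been removed, what remains? Al²⁺ still has 1 valence electron; C²⁺ still has 2 valence electrons.
All are still removing valence electrons, so compare the +2 ions as you would atoms: IE_3 generally rises across a period (higher Z_eff) and falls down a group (larger shell), subject to the usual subshell exceptions.
Valence configurations: Al²⁺ [Ne]3s¹, C²⁺ [He]2s².
Approximate IE_3 values (kJ/mol): Al 2745, C 4620.
Overall IE_3 order: Al < C.

C > Al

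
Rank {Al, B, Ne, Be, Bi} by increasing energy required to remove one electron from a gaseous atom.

Al < Bi < B < Be < Ne

Be is in period 2, group 2; B is in period 2, group 13; Ne is in period 2, group 18; Al is in period 3, group 13; Bi is in period 6, group 15.
First ionization energy rises across a period (greater Z_eff holds electrons more tightly) and falls down a group (valence electrons are farther from the nucleus).
Here both period and group differ, so the two effects have to be weighed against each other.
Bi > Al: the two effects oppose for this pair; the across-period effect wins (703 vs 578 kJ/mol).
B > Bi: period and group pull opposite ways; the down-group shift dominates (801 vs 703 kJ/mol).
Be > B: this pair runs against the simple trend — see the exception note.
Ne > Be: both are in period 2; the period trend gives Ne the larger value.
Note the exception: Be has a higher first ionization energy than B, contrary to the simple trend — removing B's lone 2p electron is easier than breaking Be's filled 2s².
Approximate values (kJ/mol): Be 900, B 801, Ne 2081, Al 578, Bi 703.
So from lowest to highest: Al < Bi < B < Be < Ne.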